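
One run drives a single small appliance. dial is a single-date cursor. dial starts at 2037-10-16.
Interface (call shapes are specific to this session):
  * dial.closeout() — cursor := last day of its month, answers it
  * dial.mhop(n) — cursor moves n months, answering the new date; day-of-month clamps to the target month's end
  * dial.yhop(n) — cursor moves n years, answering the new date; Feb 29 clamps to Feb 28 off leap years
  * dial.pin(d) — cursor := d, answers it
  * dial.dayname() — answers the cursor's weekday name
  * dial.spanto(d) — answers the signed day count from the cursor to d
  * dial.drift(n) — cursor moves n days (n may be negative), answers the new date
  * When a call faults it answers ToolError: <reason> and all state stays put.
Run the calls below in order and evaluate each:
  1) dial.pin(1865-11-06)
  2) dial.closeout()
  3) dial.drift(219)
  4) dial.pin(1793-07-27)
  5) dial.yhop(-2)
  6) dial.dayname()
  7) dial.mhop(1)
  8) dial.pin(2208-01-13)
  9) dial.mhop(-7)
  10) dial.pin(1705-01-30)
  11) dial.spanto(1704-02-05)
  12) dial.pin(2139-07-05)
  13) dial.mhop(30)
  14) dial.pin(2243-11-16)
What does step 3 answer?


Answer: 1866-07-07

Derivation:
>> pin(d→1865-11-06)
<< 1865-11-06
>> closeout()
<< 1865-11-30
>> drift(n→219)
<< 1866-07-07
>> pin(d→1793-07-27)
<< 1793-07-27
>> yhop(n→-2)
<< 1791-07-27
>> dayname()
<< Wednesday
>> mhop(n→1)
<< 1791-08-27
>> pin(d→2208-01-13)
<< 2208-01-13
>> mhop(n→-7)
<< 2207-06-13
>> pin(d→1705-01-30)
<< 1705-01-30
>> spanto(d→1704-02-05)
<< -360
>> pin(d→2139-07-05)
<< 2139-07-05
>> mhop(n→30)
<< 2142-01-05
>> pin(d→2243-11-16)
<< 2243-11-16


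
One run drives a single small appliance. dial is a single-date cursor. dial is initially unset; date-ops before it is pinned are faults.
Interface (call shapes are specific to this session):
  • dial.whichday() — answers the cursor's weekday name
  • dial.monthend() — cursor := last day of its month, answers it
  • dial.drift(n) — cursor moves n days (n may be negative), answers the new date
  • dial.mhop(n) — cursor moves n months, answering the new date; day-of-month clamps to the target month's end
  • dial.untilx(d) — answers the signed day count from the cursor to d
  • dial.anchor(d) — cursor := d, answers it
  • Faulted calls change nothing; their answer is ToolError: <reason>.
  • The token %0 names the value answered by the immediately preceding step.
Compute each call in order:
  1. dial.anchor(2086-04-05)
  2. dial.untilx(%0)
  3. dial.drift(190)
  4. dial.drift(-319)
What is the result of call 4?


> anchor d: 2086-04-05
[out] 2086-04-05
> untilx d: %0
[out] 0
> drift n: 190
[out] 2086-10-12
> drift n: -319
[out] 2085-11-27

Answer: 2085-11-27


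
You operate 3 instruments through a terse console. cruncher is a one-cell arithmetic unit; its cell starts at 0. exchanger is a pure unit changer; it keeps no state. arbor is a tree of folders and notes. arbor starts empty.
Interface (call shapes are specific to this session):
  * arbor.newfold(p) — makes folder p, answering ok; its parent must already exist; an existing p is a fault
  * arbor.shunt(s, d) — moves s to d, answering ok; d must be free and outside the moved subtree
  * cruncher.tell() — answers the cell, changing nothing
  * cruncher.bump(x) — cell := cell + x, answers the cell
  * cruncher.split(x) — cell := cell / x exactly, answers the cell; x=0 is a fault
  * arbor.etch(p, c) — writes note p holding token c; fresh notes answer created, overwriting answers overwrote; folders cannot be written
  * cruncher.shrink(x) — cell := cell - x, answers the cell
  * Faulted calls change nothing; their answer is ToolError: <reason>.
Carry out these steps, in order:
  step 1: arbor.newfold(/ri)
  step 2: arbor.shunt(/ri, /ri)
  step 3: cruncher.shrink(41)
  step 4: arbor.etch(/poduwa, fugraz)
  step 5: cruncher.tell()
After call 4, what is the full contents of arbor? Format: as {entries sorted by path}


-> arbor.newfold(p: /ri)
<- ok
-> arbor.shunt(s: /ri, d: /ri)
<- ToolError: exists
-> cruncher.shrink(x: 41)
<- -41
-> arbor.etch(p: /poduwa, c: fugraz)
<- created
-> cruncher.tell()
<- -41

Answer: {poduwa=fugraz, ri/}


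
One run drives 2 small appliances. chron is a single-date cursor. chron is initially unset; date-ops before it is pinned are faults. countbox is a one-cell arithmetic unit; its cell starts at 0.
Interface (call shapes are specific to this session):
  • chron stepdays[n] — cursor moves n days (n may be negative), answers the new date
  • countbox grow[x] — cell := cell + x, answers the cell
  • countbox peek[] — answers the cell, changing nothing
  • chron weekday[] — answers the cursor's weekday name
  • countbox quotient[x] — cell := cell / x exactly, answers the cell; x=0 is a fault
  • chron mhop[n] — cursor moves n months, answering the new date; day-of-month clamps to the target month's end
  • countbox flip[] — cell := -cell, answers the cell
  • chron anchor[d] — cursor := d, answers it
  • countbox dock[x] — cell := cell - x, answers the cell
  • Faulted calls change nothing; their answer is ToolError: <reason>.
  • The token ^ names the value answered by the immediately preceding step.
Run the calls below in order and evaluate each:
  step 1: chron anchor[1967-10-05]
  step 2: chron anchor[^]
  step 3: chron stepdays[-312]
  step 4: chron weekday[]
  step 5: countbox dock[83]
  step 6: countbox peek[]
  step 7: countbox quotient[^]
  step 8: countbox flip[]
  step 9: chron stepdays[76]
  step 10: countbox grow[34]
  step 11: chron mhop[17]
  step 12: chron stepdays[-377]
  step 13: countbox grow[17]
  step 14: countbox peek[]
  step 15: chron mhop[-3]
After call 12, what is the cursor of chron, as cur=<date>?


Answer: cur=1967-06-30

Derivation:
[in] chron anchor d=1967-10-05
  1967-10-05
[in] chron anchor d=^
  1967-10-05
[in] chron stepdays n=-312
  1966-11-27
[in] chron weekday
  Sunday
[in] countbox dock x=83
  -83
[in] countbox peek
  -83
[in] countbox quotient x=^
  1
[in] countbox flip
  -1
[in] chron stepdays n=76
  1967-02-11
[in] countbox grow x=34
  33
[in] chron mhop n=17
  1968-07-11
[in] chron stepdays n=-377
  1967-06-30
[in] countbox grow x=17
  50
[in] countbox peek
  50
[in] chron mhop n=-3
  1967-03-30


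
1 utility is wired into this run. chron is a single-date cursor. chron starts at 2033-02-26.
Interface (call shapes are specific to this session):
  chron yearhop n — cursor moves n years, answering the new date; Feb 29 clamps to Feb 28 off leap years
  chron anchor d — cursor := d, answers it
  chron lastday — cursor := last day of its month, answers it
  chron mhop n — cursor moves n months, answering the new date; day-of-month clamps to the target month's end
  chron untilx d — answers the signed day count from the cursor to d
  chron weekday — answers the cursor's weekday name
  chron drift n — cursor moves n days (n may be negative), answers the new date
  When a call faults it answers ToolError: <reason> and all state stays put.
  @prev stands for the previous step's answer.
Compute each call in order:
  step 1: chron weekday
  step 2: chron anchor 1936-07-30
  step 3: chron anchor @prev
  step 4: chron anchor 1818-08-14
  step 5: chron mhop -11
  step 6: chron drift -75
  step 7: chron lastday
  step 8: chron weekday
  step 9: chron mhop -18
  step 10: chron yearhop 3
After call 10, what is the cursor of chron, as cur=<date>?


>>> chron weekday
:: Saturday
>>> chron anchor 1936-07-30
:: 1936-07-30
>>> chron anchor @prev
:: 1936-07-30
>>> chron anchor 1818-08-14
:: 1818-08-14
>>> chron mhop -11
:: 1817-09-14
>>> chron drift -75
:: 1817-07-01
>>> chron lastday
:: 1817-07-31
>>> chron weekday
:: Thursday
>>> chron mhop -18
:: 1816-01-31
>>> chron yearhop 3
:: 1819-01-31

Answer: cur=1819-01-31


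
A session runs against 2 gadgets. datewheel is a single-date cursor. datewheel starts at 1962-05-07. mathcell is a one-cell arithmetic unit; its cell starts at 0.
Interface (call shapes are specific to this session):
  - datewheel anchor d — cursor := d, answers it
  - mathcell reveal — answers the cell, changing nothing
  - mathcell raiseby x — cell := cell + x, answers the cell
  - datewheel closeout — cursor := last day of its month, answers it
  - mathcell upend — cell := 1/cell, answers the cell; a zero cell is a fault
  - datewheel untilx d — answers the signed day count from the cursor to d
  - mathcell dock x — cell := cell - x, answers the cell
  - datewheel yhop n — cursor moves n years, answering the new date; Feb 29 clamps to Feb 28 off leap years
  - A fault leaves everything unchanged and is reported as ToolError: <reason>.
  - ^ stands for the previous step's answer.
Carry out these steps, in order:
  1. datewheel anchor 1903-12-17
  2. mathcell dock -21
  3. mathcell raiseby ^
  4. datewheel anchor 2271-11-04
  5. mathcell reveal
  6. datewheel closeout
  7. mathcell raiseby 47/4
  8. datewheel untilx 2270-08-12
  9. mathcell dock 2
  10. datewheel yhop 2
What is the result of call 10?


% datewheel anchor d→1903-12-17
  1903-12-17
% mathcell dock x→-21
  21
% mathcell raiseby x→^
  42
% datewheel anchor d→2271-11-04
  2271-11-04
% mathcell reveal
  42
% datewheel closeout
  2271-11-30
% mathcell raiseby x→47/4
  215/4
% datewheel untilx d→2270-08-12
  -475
% mathcell dock x→2
  207/4
% datewheel yhop n→2
  2273-11-30

Answer: 2273-11-30


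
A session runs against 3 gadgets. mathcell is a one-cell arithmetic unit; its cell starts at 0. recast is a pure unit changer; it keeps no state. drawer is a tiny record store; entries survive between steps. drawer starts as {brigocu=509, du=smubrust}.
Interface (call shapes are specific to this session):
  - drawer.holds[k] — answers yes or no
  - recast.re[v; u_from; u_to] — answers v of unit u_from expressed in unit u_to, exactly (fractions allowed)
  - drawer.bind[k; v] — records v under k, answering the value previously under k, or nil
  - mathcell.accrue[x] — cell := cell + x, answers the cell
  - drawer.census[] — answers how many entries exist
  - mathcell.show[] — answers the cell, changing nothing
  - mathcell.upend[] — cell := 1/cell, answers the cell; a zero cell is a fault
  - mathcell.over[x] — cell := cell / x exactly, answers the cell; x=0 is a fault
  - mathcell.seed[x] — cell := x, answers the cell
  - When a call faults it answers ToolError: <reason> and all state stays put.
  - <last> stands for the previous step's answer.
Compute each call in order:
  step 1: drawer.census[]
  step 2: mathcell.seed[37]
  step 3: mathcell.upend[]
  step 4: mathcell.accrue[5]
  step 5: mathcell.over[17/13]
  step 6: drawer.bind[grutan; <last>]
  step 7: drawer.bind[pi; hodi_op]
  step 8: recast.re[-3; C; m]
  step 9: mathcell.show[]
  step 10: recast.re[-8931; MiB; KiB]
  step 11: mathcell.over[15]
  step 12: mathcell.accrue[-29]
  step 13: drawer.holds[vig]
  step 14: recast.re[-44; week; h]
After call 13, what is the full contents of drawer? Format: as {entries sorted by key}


Answer: {brigocu=509, du=smubrust, grutan=2418/629, pi=hodi_op}

Derivation:
I call census, → 2.
Invoking seed using 37, and see 37.
I try upend, and get 1/37.
I invoke accrue using 5, → 186/37.
Using over using 17/13, — result: 2418/629.
Now I run bind using grutan, <last>, and see nil.
Then bind using pi, hodi_op, and see nil.
Invoking re using -3, C, m, and observe ToolError: incompatible units.
Next I call show, → 2418/629.
I call re using -8931, MiB, KiB, → -9145344.
Using over using 15, giving 806/3145.
I call accrue using -29, giving -90399/3145.
I try holds using vig: no.
Invoking re using -44, week, h, — result: -7392.


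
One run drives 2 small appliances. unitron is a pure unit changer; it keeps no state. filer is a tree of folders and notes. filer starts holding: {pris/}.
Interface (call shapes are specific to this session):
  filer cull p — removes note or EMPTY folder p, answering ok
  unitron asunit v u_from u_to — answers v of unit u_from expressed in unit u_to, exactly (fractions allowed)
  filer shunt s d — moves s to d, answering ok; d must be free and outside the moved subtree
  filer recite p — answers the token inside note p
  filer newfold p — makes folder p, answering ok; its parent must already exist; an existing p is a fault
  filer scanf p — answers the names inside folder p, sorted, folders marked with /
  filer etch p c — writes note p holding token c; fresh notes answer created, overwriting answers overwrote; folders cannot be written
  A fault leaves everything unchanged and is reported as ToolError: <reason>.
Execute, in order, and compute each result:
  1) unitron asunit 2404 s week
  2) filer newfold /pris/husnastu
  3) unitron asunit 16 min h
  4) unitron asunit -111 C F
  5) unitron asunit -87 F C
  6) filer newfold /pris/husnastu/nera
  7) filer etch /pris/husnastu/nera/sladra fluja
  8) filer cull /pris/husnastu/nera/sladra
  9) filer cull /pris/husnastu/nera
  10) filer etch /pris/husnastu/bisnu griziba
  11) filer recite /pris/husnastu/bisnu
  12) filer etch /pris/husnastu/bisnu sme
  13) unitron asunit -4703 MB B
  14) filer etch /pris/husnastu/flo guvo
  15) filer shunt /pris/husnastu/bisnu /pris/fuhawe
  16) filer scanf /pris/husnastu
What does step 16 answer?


Answer: [flo]

Derivation:
% unitron asunit v→2404 u_from→s u_to→week
= 601/151200
% filer newfold p→/pris/husnastu
= ok
% unitron asunit v→16 u_from→min u_to→h
= 4/15
% unitron asunit v→-111 u_from→C u_to→F
= -839/5
% unitron asunit v→-87 u_from→F u_to→C
= -595/9
% filer newfold p→/pris/husnastu/nera
= ok
% filer etch p→/pris/husnastu/nera/sladra c→fluja
= created
% filer cull p→/pris/husnastu/nera/sladra
= ok
% filer cull p→/pris/husnastu/nera
= ok
% filer etch p→/pris/husnastu/bisnu c→griziba
= created
% filer recite p→/pris/husnastu/bisnu
= griziba
% filer etch p→/pris/husnastu/bisnu c→sme
= overwrote
% unitron asunit v→-4703 u_from→MB u_to→B
= -4703000000
% filer etch p→/pris/husnastu/flo c→guvo
= created
% filer shunt s→/pris/husnastu/bisnu d→/pris/fuhawe
= ok
% filer scanf p→/pris/husnastu
= [flo]


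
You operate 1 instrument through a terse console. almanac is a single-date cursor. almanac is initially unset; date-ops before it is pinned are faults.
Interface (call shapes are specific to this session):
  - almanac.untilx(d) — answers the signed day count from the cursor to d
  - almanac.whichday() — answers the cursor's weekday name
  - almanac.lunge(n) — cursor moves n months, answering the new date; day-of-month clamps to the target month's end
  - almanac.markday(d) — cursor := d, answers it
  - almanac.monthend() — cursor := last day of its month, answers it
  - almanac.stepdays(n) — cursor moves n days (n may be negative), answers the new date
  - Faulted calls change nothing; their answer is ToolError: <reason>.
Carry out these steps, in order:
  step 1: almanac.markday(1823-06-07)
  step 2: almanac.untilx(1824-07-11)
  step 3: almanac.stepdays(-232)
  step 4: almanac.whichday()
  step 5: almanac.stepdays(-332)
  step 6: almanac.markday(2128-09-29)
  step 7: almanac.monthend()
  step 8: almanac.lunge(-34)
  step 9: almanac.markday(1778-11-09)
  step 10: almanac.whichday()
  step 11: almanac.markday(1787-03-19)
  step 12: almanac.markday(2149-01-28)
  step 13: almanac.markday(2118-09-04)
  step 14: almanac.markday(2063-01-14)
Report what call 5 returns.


Answer: 1821-11-20

Derivation:
;; almanac.markday(d=1823-06-07) ~> 1823-06-07
;; almanac.untilx(d=1824-07-11) ~> 400
;; almanac.stepdays(n=-232) ~> 1822-10-18
;; almanac.whichday() ~> Friday
;; almanac.stepdays(n=-332) ~> 1821-11-20
;; almanac.markday(d=2128-09-29) ~> 2128-09-29
;; almanac.monthend() ~> 2128-09-30
;; almanac.lunge(n=-34) ~> 2125-11-30
;; almanac.markday(d=1778-11-09) ~> 1778-11-09
;; almanac.whichday() ~> Monday
;; almanac.markday(d=1787-03-19) ~> 1787-03-19
;; almanac.markday(d=2149-01-28) ~> 2149-01-28
;; almanac.markday(d=2118-09-04) ~> 2118-09-04
;; almanac.markday(d=2063-01-14) ~> 2063-01-14


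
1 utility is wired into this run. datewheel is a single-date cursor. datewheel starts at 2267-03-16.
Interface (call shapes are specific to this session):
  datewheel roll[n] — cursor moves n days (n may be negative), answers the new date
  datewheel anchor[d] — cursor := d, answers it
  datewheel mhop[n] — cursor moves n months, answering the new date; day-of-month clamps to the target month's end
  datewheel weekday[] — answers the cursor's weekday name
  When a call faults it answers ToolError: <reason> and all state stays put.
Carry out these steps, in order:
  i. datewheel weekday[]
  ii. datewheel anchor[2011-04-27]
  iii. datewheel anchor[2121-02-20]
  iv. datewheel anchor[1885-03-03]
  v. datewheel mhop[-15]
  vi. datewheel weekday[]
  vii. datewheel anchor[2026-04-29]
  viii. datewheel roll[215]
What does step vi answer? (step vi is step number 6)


→ datewheel weekday()
← Saturday
→ datewheel anchor(d→2011-04-27)
← 2011-04-27
→ datewheel anchor(d→2121-02-20)
← 2121-02-20
→ datewheel anchor(d→1885-03-03)
← 1885-03-03
→ datewheel mhop(n→-15)
← 1883-12-03
→ datewheel weekday()
← Monday
→ datewheel anchor(d→2026-04-29)
← 2026-04-29
→ datewheel roll(n→215)
← 2026-11-30

Answer: Monday


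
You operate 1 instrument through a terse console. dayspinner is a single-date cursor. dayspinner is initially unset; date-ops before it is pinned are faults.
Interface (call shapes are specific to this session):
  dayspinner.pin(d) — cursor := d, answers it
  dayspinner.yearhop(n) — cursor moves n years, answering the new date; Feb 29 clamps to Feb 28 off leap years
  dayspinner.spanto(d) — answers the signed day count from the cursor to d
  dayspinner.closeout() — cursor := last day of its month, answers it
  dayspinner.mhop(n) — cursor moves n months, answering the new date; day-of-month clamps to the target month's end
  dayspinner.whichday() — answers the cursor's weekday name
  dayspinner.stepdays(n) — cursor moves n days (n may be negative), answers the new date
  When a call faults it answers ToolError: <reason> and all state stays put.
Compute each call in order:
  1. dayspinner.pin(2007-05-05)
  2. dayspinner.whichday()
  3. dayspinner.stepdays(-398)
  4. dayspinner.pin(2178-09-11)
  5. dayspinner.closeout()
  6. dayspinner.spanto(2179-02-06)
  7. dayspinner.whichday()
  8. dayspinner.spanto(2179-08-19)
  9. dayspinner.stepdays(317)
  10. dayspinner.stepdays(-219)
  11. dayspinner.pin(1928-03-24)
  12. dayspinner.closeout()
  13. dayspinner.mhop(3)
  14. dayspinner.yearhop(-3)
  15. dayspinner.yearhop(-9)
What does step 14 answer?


Answer: 1925-06-30

Derivation:
Do: pin[d=2007-05-05]
See: 2007-05-05
Do: whichday[]
See: Saturday
Do: stepdays[n=-398]
See: 2006-04-02
Do: pin[d=2178-09-11]
See: 2178-09-11
Do: closeout[]
See: 2178-09-30
Do: spanto[d=2179-02-06]
See: 129
Do: whichday[]
See: Wednesday
Do: spanto[d=2179-08-19]
See: 323
Do: stepdays[n=317]
See: 2179-08-13
Do: stepdays[n=-219]
See: 2179-01-06
Do: pin[d=1928-03-24]
See: 1928-03-24
Do: closeout[]
See: 1928-03-31
Do: mhop[n=3]
See: 1928-06-30
Do: yearhop[n=-3]
See: 1925-06-30
Do: yearhop[n=-9]
See: 1916-06-30


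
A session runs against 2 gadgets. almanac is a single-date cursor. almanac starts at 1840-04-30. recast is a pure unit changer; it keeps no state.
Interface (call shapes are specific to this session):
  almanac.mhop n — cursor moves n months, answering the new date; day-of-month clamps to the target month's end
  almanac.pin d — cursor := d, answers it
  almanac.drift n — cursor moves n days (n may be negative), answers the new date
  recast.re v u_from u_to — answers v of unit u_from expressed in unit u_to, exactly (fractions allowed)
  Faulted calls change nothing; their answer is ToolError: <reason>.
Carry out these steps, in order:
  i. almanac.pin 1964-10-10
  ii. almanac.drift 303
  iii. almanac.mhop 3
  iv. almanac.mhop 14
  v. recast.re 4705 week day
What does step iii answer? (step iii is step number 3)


> almanac.pin d: 1964-10-10
= 1964-10-10
> almanac.drift n: 303
= 1965-08-09
> almanac.mhop n: 3
= 1965-11-09
> almanac.mhop n: 14
= 1967-01-09
> recast.re v: 4705 u_from: week u_to: day
= 32935

Answer: 1965-11-09


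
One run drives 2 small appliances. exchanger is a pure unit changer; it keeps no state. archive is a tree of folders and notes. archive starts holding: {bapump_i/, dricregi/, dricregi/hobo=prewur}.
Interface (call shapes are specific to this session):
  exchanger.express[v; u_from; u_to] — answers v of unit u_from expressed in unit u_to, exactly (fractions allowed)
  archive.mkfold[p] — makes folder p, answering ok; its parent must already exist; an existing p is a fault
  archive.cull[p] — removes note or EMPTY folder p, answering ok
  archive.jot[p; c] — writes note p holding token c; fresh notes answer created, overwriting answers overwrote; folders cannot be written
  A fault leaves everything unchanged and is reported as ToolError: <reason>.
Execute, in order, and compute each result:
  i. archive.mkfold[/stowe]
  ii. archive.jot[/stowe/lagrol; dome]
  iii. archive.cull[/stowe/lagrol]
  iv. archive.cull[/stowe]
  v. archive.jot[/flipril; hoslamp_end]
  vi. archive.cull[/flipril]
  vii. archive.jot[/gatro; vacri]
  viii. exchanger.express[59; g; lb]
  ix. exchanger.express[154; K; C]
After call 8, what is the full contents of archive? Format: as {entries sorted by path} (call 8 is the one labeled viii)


Answer: {bapump_i/, dricregi/, dricregi/hobo=prewur, gatro=vacri}

Derivation:
! 1. mkfold(p='/stowe') -> ok
! 2. jot(p='/stowe/lagrol', c='dome') -> created
! 3. cull(p='/stowe/lagrol') -> ok
! 4. cull(p='/stowe') -> ok
! 5. jot(p='/flipril', c='hoslamp_end') -> created
! 6. cull(p='/flipril') -> ok
! 7. jot(p='/gatro', c='vacri') -> created
! 8. express(v='59', u_from='g', u_to='lb') -> 5900000/45359237
! 9. express(v='154', u_from='K', u_to='C') -> -2383/20


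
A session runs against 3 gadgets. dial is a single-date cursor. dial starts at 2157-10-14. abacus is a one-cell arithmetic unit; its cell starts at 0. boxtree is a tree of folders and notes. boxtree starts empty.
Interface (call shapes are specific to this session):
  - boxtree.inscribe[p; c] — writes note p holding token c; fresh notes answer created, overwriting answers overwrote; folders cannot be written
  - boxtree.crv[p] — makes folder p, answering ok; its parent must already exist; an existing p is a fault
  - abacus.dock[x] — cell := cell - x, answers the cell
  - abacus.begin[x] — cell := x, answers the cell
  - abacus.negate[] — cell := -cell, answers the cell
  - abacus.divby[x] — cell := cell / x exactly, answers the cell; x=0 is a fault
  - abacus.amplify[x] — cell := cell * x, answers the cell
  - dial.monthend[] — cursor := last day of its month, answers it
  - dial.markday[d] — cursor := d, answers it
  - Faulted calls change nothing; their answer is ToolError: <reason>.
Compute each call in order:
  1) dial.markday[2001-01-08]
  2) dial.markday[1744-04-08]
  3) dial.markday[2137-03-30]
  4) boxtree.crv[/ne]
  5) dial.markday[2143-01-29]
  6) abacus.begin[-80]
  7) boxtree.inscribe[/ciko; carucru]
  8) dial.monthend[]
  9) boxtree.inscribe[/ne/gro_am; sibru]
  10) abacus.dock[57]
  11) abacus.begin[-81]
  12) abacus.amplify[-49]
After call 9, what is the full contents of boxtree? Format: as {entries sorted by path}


Answer: {ciko=carucru, ne/, ne/gro_am=sibru}

Derivation:
→ dial.markday(2001-01-08)
← 2001-01-08
→ dial.markday(1744-04-08)
← 1744-04-08
→ dial.markday(2137-03-30)
← 2137-03-30
→ boxtree.crv(/ne)
← ok
→ dial.markday(2143-01-29)
← 2143-01-29
→ abacus.begin(-80)
← -80
→ boxtree.inscribe(/ciko, carucru)
← created
→ dial.monthend()
← 2143-01-31
→ boxtree.inscribe(/ne/gro_am, sibru)
← created
→ abacus.dock(57)
← -137
→ abacus.begin(-81)
← -81
→ abacus.amplify(-49)
← 3969


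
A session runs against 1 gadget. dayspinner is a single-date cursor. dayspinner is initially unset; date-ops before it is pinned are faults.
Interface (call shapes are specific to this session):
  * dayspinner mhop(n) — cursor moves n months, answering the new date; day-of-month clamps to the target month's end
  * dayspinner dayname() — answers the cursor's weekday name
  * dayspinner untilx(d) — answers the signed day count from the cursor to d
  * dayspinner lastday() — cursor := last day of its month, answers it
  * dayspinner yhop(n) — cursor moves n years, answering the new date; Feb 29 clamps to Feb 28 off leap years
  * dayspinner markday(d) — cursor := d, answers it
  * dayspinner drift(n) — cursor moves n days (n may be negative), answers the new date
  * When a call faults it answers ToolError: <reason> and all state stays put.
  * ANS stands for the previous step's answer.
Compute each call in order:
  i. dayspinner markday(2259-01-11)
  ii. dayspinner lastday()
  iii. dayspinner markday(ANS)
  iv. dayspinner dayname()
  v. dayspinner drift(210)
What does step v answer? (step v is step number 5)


Answer: 2259-08-29

Derivation:
;; dayspinner markday(d: 2259-01-11) : 2259-01-11
;; dayspinner lastday() : 2259-01-31
;; dayspinner markday(d: ANS) : 2259-01-31
;; dayspinner dayname() : Monday
;; dayspinner drift(n: 210) : 2259-08-29


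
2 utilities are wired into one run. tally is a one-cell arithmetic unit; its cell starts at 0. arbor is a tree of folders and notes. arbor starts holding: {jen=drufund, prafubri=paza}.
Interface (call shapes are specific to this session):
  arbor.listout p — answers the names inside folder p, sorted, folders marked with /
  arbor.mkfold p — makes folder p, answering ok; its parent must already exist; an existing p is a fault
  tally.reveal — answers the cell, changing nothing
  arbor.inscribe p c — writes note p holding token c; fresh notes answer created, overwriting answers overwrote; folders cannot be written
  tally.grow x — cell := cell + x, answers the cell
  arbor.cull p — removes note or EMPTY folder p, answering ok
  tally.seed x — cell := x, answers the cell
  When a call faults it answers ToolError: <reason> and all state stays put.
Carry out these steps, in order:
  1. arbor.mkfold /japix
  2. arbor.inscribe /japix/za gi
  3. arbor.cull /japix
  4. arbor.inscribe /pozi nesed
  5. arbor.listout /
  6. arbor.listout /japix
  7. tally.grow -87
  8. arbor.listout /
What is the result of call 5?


Answer: [japix/, jen, pozi, prafubri]

Derivation:
·→ arbor.mkfold(/japix)
·← ok
·→ arbor.inscribe(/japix/za, gi)
·← created
·→ arbor.cull(/japix)
·← ToolError: not empty
·→ arbor.inscribe(/pozi, nesed)
·← created
·→ arbor.listout(/)
·← [japix/, jen, pozi, prafubri]
·→ arbor.listout(/japix)
·← [za]
·→ tally.grow(-87)
·← -87
·→ arbor.listout(/)
·← [japix/, jen, pozi, prafubri]


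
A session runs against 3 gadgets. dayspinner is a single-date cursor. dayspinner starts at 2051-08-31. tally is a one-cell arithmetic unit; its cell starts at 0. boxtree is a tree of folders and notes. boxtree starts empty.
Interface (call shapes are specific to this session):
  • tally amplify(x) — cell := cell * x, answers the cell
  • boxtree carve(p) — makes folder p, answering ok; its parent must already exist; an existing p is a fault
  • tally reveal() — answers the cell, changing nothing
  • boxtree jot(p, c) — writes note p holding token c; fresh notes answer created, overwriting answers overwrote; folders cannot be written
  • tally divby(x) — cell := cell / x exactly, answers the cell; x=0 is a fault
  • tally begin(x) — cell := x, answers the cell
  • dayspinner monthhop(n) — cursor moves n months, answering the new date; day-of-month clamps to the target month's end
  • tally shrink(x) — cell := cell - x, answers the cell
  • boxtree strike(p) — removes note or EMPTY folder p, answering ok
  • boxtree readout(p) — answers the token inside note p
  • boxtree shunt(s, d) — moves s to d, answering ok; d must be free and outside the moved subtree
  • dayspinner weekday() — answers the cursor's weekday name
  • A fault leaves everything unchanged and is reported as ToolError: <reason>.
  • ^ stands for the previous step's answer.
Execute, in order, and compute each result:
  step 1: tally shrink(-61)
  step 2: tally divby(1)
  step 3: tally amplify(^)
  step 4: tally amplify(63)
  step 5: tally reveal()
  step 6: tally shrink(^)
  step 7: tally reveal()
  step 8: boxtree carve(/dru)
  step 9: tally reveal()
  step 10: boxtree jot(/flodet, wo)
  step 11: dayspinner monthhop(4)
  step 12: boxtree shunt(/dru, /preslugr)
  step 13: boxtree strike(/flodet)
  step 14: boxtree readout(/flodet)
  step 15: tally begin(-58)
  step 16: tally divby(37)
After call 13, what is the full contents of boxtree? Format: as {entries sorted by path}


Then tally shrink passing x: -61, and observe 61.
Now I run tally divby passing x: 1, yielding 61.
Using tally amplify passing x: ^, → 3721.
I use tally amplify passing x: 63: 234423.
I run tally reveal(), — result: 234423.
Invoking tally shrink passing x: ^, and get 0.
Invoking tally reveal(), and get 0.
I use boxtree carve passing p: /dru, which returns ok.
Invoking tally reveal(), which returns 0.
Then boxtree jot passing p: /flodet, c: wo, giving created.
I run dayspinner monthhop passing n: 4, and observe 2051-12-31.
Using boxtree shunt passing s: /dru, d: /preslugr, and see ok.
Invoking boxtree strike passing p: /flodet, — result: ok.
Now I run boxtree readout passing p: /flodet: ToolError: not found.
Now I run tally begin passing x: -58, yielding -58.
Next I call tally divby passing x: 37, giving -58/37.

Answer: {preslugr/}


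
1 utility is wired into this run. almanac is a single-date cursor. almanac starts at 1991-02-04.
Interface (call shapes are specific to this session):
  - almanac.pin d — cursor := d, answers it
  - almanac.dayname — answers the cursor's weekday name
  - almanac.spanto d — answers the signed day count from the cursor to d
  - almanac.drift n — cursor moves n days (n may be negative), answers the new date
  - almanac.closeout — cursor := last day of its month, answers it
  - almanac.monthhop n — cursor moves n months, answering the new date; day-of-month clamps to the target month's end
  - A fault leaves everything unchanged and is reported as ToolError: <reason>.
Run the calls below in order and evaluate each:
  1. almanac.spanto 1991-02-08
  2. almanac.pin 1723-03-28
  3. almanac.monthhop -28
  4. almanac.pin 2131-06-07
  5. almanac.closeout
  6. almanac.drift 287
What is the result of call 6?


Answer: 2132-04-12

Derivation:
I try spanto on d=1991-02-08, and observe 4.
I invoke pin on d=1723-03-28, and observe 1723-03-28.
Next I call monthhop on n=-28, and get 1720-11-28.
Invoking pin on d=2131-06-07, giving 2131-06-07.
Then closeout: 2131-06-30.
Invoking drift on n=287, and get 2132-04-12.


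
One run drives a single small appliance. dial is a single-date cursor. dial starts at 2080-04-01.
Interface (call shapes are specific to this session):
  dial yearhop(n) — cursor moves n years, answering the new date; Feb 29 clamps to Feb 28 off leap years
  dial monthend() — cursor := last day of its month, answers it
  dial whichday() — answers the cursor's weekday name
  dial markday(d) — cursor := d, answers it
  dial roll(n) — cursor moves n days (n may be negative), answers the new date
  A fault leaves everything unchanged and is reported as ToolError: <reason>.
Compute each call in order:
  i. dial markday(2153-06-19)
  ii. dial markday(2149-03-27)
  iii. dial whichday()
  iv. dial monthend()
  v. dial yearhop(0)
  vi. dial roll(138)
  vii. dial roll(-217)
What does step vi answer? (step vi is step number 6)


Answer: 2149-08-16

Derivation:
! 1. dial markday(d: 2153-06-19) ~> 2153-06-19
! 2. dial markday(d: 2149-03-27) ~> 2149-03-27
! 3. dial whichday() ~> Thursday
! 4. dial monthend() ~> 2149-03-31
! 5. dial yearhop(n: 0) ~> 2149-03-31
! 6. dial roll(n: 138) ~> 2149-08-16
! 7. dial roll(n: -217) ~> 2149-01-11


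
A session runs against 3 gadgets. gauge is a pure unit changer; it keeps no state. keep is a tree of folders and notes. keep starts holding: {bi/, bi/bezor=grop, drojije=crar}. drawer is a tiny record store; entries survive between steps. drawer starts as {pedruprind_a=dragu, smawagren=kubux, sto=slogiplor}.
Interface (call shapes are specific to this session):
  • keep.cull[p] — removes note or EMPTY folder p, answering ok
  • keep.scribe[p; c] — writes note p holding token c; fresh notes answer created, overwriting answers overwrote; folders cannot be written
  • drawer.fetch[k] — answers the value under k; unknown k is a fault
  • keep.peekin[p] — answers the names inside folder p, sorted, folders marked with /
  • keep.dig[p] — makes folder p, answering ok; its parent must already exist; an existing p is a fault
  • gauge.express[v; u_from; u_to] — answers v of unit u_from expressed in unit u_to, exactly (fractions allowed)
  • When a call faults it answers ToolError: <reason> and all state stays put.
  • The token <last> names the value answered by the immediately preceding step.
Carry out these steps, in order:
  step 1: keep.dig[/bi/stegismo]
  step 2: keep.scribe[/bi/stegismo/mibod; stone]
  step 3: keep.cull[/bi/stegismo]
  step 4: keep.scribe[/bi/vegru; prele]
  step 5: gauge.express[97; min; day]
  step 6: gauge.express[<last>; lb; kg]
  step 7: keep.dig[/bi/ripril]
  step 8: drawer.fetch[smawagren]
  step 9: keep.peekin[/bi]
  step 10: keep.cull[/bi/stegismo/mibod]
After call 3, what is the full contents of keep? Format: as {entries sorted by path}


Answer: {bi/, bi/bezor=grop, bi/stegismo/, bi/stegismo/mibod=stone, drojije=crar}

Derivation:
==> keep.dig(p='/bi/stegismo')
<== ok
==> keep.scribe(p='/bi/stegismo/mibod', c='stone')
<== created
==> keep.cull(p='/bi/stegismo')
<== ToolError: not empty
==> keep.scribe(p='/bi/vegru', c='prele')
<== created
==> gauge.express(v='97', u_from='min', u_to='day')
<== 97/1440
==> gauge.express(v='<last>', u_from='lb', u_to='kg')
<== 4399845989/144000000000
==> keep.dig(p='/bi/ripril')
<== ok
==> drawer.fetch(k='smawagren')
<== kubux
==> keep.peekin(p='/bi')
<== [bezor, ripril/, stegismo/, vegru]
==> keep.cull(p='/bi/stegismo/mibod')
<== ok


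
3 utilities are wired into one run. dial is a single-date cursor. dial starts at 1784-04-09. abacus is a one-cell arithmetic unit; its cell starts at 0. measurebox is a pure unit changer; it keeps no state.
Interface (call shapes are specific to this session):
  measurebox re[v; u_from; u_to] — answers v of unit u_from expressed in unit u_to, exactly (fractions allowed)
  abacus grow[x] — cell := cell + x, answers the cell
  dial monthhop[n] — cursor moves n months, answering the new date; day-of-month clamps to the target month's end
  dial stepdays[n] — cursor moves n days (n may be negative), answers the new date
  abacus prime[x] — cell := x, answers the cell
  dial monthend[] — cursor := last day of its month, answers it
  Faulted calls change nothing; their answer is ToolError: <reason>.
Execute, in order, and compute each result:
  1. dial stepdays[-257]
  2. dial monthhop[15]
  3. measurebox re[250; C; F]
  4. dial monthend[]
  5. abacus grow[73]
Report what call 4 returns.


Answer: 1784-10-31

Derivation:
Step: dial stepdays[n='-257']
Result: 1783-07-27
Step: dial monthhop[n='15']
Result: 1784-10-27
Step: measurebox re[v='250'; u_from='C'; u_to='F']
Result: 482
Step: dial monthend[]
Result: 1784-10-31
Step: abacus grow[x='73']
Result: 73


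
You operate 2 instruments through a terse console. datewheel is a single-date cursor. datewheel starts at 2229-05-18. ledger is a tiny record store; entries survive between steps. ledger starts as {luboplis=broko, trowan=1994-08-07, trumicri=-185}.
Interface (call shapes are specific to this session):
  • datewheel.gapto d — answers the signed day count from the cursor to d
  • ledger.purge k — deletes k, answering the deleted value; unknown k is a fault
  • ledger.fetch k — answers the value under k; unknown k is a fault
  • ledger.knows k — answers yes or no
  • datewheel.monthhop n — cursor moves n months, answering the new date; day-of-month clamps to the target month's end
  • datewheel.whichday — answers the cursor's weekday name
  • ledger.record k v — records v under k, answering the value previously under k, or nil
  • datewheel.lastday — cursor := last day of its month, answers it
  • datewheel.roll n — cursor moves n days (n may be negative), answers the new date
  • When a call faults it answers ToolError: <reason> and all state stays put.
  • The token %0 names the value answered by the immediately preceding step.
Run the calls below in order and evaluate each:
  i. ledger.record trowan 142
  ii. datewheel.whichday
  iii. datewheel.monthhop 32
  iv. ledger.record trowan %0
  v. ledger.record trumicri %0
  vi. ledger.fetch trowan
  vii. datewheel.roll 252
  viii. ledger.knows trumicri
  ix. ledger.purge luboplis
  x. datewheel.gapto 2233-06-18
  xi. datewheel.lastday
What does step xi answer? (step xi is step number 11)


Answer: 2232-09-30

Derivation:
% 1. record(k=trowan, v=142) => 1994-08-07
% 2. whichday() => Monday
% 3. monthhop(n=32) => 2232-01-18
% 4. record(k=trowan, v=%0) => 142
% 5. record(k=trumicri, v=%0) => -185
% 6. fetch(k=trowan) => 2232-01-18
% 7. roll(n=252) => 2232-09-26
% 8. knows(k=trumicri) => yes
% 9. purge(k=luboplis) => broko
% 10. gapto(d=2233-06-18) => 265
% 11. lastday() => 2232-09-30


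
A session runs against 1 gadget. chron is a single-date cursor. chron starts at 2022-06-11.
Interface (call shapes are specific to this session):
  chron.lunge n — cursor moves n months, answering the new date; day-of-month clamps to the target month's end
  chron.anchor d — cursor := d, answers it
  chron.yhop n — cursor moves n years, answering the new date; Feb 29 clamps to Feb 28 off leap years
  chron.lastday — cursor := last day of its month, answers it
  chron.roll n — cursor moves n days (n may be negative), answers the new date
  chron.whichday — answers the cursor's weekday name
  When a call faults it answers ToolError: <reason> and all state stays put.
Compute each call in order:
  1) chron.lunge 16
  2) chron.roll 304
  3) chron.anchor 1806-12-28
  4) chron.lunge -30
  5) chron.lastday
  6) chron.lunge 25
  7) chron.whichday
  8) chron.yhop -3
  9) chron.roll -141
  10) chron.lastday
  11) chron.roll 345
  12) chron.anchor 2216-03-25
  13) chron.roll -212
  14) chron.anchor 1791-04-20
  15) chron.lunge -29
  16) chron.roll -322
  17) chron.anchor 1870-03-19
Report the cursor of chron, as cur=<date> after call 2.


Answer: cur=2024-08-10

Derivation:
> chron.lunge 16
[out] 2023-10-11
> chron.roll 304
[out] 2024-08-10
> chron.anchor 1806-12-28
[out] 1806-12-28
> chron.lunge -30
[out] 1804-06-28
> chron.lastday
[out] 1804-06-30
> chron.lunge 25
[out] 1806-07-30
> chron.whichday
[out] Wednesday
> chron.yhop -3
[out] 1803-07-30
> chron.roll -141
[out] 1803-03-11
> chron.lastday
[out] 1803-03-31
> chron.roll 345
[out] 1804-03-10
> chron.anchor 2216-03-25
[out] 2216-03-25
> chron.roll -212
[out] 2215-08-26
> chron.anchor 1791-04-20
[out] 1791-04-20
> chron.lunge -29
[out] 1788-11-20
> chron.roll -322
[out] 1788-01-03
> chron.anchor 1870-03-19
[out] 1870-03-19


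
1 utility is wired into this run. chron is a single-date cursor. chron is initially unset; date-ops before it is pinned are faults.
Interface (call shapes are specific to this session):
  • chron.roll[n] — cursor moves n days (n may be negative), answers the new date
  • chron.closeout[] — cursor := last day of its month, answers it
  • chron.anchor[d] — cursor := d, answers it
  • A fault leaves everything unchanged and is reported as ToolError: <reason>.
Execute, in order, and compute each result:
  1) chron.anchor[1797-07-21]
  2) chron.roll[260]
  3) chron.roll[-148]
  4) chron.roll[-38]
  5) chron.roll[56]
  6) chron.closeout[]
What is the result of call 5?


Answer: 1797-11-28

Derivation:
% anchor 1797-07-21
[out] 1797-07-21
% roll 260
[out] 1798-04-07
% roll -148
[out] 1797-11-10
% roll -38
[out] 1797-10-03
% roll 56
[out] 1797-11-28
% closeout
[out] 1797-11-30
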